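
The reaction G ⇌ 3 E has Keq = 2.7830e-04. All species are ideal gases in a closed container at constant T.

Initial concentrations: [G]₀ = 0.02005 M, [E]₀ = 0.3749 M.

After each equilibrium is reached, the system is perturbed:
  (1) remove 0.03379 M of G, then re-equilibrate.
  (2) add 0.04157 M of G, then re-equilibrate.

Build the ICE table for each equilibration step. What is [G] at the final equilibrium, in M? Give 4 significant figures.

[G]_eq = 0.1415 M

Q₀ = 2.628 vs Keq = 2.7830e-04 ⇒ Q>K, reverse
Step 1:
                    G           E
  init        0.02005      0.3749
  Δ            0.1138     -0.3415
  eq           0.1339      0.0334
  solve Keq expr → x = -0.1138; check Q = 2.7830e-04
Then remove 0.03379 M of G.
Step 2:
                    G           E
  init         0.1001      0.0334
  Δ        9.9537e-04   -0.002986
  eq           0.1011     0.03041
  solve Keq expr → x = -9.9537e-04; check Q = 2.7830e-04
Then add 0.04157 M of G.
Step 3:
                    G           E
  init         0.1427     0.03041
  Δ         -0.001201    0.003604
  eq           0.1415     0.03402
  solve Keq expr → x = 0.001201; check Q = 2.7830e-04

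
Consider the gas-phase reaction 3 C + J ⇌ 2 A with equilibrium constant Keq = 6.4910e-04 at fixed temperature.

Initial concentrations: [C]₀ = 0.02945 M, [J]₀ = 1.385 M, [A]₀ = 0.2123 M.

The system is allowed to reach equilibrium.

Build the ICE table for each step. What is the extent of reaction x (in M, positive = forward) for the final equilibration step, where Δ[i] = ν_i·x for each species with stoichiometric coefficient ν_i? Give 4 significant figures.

Q₀ = 1274 vs Keq = 6.4910e-04 ⇒ Q>K, reverse
Step 1:
                    C           J           A
  I           0.02945       1.385      0.2123
  C            0.3093      0.1031     -0.2062
  E            0.3387       1.488    0.006127
  solve Keq expr → x = -0.1031; check Q = 6.4910e-04

x = -0.1031 M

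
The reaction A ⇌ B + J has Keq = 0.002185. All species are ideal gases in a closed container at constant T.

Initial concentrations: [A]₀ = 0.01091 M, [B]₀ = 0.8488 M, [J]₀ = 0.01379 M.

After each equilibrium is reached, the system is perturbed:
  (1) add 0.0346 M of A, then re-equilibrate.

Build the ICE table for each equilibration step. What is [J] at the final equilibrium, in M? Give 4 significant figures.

Q₀ = 1.073 vs Keq = 0.002185 ⇒ Q>K, reverse
Step 1:
                    A           B           J
  I           0.01091      0.8488     0.01379
  C           0.01373    -0.01373    -0.01373
  E           0.02464      0.8351  6.4460e-05
  solve Keq expr → x = -0.01373; check Q = 0.002185
Then add 0.0346 M of A.
Step 2:
                    A           B           J
  I           0.05924      0.8351  6.4460e-05
  C       -9.0279e-05  9.0279e-05  9.0279e-05
  E           0.05915      0.8352  1.5474e-04
  solve Keq expr → x = 9.0279e-05; check Q = 0.002185

[J]_eq = 1.5474e-04 M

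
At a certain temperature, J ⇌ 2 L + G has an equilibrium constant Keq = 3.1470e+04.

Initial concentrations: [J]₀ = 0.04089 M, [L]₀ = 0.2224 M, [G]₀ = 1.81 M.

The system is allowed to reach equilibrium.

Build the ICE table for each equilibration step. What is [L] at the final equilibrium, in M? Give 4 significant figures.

[L]_eq = 0.3042 M

Q₀ = 2.189 vs Keq = 3.1470e+04 ⇒ Q<K, forward
Step 1:
                   J          L          G
  init       0.04089     0.2224       1.81
  Δ         -0.04088    0.08177    0.04088
  eq      5.4414e-06     0.3042      1.851
  solve Keq expr → x = 0.04088; check Q = 3.1470e+04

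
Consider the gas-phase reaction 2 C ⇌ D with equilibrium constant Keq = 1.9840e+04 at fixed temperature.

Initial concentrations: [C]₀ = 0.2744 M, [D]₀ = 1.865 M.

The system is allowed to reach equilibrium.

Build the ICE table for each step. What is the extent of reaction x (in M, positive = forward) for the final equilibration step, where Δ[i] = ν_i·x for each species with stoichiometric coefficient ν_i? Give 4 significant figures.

Q₀ = 24.77 vs Keq = 1.9840e+04 ⇒ Q<K, forward
Step 1:
                    C           D
  Initial      0.2744       1.865
  Change      -0.2644      0.1322
  Equil       0.01003       1.997
  solve Keq expr → x = 0.1322; check Q = 1.9840e+04

x = 0.1322 M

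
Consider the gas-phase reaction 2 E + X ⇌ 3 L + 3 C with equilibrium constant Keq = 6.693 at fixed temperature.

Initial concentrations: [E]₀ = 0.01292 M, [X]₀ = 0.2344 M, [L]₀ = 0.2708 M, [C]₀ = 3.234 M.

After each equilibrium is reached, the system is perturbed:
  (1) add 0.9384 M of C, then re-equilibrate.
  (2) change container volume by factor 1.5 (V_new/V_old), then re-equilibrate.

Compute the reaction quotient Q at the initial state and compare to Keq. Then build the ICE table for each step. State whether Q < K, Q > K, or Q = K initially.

Q₀ = 1.7167e+04 vs Keq = 6.693 ⇒ Q>K, reverse
Step 1:
                    E           X           L           C
  I           0.01292      0.2344      0.2708       3.234
  C            0.1125     0.05625     -0.1688     -0.1688
  E            0.1254      0.2907       0.102       3.065
  solve Keq expr → x = -0.05625; check Q = 6.693
Then add 0.9384 M of C.
Step 2:
                    E           X           L           C
  I            0.1254      0.2907       0.102       4.004
  C           0.01203    0.006017    -0.01805    -0.01805
  E            0.1375      0.2967     0.08399       3.986
  solve Keq expr → x = -0.006017; check Q = 6.693
Then change container volume by factor 1.5 (V_new/V_old).
Step 3:
                    E           X           L           C
  I           0.09164      0.1978       0.056       2.657
  C          -0.01254   -0.006269     0.01881     0.01881
  E            0.0791      0.1915      0.0748       2.676
  solve Keq expr → x = 0.006269; check Q = 6.693

Q₀ = 1.7167e+04; Q > K (proceeds reverse)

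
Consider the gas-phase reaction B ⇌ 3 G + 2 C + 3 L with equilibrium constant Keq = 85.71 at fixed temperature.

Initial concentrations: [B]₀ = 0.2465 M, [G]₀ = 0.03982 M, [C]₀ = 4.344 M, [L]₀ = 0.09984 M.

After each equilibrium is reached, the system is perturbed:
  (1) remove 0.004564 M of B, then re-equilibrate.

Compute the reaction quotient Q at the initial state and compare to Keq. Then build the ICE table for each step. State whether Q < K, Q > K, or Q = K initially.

Q₀ = 4.8104e-06 vs Keq = 85.71 ⇒ Q<K, forward
Step 1:
                  B         G         C         L
  init       0.2465   0.03982     4.344   0.09984
  Δ          -0.213     0.639     0.426     0.639
  eq        0.03349    0.6788      4.77    0.7389
  solve Keq expr → x = 0.213; check Q = 85.71
Then remove 0.004564 M of B.
Step 2:
                  B         G         C         L
  init      0.02893    0.6788      4.77    0.7389
  Δ        0.002458 -0.007375 -0.004917 -0.007375
  eq        0.03139    0.6715     4.765    0.7315
  solve Keq expr → x = -0.002458; check Q = 85.71

Q₀ = 4.8104e-06; Q < K (proceeds forward)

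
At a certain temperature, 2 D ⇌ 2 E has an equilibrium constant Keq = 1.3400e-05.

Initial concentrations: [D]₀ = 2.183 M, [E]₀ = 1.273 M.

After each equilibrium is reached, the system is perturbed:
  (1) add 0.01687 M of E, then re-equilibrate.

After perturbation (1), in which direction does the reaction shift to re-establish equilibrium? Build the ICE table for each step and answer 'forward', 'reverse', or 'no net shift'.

Q₀ = 0.3401 vs Keq = 1.3400e-05 ⇒ Q>K, reverse
Step 1:
                  D         E
  Initial     2.183     1.273
  Change       1.26     -1.26
  Equil       3.443    0.0126
  solve Keq expr → x = -0.6302; check Q = 1.3400e-05
Then add 0.01687 M of E.
Step 2:
                  D         E
  Initial     3.443   0.02947
  Change    0.01681  -0.01681
  Equil        3.46   0.01267
  solve Keq expr → x = -0.008404; check Q = 1.3400e-05

Direction: reverse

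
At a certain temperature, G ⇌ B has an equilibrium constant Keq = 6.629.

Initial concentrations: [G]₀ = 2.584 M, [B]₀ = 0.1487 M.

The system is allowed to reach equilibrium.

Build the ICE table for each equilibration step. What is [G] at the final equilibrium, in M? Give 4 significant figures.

Q₀ = 0.05755 vs Keq = 6.629 ⇒ Q<K, forward
Step 1:
                   G          B
  Initial      2.584     0.1487
  Change      -2.226      2.226
  Equil       0.3582      2.375
  solve Keq expr → x = 2.226; check Q = 6.629

[G]_eq = 0.3582 M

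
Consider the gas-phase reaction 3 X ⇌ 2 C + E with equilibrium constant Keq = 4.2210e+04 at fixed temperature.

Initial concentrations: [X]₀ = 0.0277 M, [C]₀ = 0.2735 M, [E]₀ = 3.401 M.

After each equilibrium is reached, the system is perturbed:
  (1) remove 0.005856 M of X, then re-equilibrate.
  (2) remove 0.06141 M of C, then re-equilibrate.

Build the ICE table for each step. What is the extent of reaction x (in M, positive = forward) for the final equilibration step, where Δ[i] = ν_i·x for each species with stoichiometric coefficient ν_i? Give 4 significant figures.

Q₀ = 1.1970e+04 vs Keq = 4.2210e+04 ⇒ Q<K, forward
Step 1:
                  X         C         E
  init       0.0277    0.2735     3.401
  Δ       -0.009224  0.006149  0.003075
  eq        0.01848    0.2796     3.404
  solve Keq expr → x = 0.003075; check Q = 4.2210e+04
Then remove 0.005856 M of X.
Step 2:
                  X         C         E
  init      0.01262    0.2796     3.404
  Δ        0.005685  -0.00379 -0.001895
  eq        0.01831    0.2759     3.402
  solve Keq expr → x = -0.001895; check Q = 4.2210e+04
Then remove 0.06141 M of C.
Step 3:
                  X         C         E
  init      0.01831    0.2144     3.402
  Δ        -0.00274  0.001827 9.1326e-04
  eq        0.01557    0.2163     3.403
  solve Keq expr → x = 9.1326e-04; check Q = 4.2210e+04

x = 9.1326e-04 M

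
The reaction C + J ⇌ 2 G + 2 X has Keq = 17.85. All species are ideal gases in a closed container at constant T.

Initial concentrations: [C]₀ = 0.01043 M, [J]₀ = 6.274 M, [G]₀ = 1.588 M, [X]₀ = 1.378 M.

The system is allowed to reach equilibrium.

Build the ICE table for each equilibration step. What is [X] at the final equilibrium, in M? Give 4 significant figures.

Q₀ = 73.18 vs Keq = 17.85 ⇒ Q>K, reverse
Step 1:
                  C         J         G         X
  init      0.01043     6.274     1.588     1.378
  Δ         0.02638   0.02638  -0.05276  -0.05276
  eq        0.03681       6.3     1.535     1.325
  solve Keq expr → x = -0.02638; check Q = 17.85

[X]_eq = 1.325 M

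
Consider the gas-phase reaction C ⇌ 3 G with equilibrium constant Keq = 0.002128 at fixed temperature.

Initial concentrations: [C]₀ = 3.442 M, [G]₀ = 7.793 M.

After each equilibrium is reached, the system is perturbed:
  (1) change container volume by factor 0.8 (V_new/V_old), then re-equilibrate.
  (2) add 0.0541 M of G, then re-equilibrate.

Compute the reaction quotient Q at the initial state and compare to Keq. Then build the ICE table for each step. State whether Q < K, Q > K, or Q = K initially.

Q₀ = 137.5; Q > K (proceeds reverse)

Q₀ = 137.5 vs Keq = 0.002128 ⇒ Q>K, reverse
Step 1:
                    C           G
  I             3.442       7.793
  C              2.52       -7.56
  E             5.962      0.2332
  solve Keq expr → x = -2.52; check Q = 0.002128
Then change container volume by factor 0.8 (V_new/V_old).
Step 2:
                    C           G
  I             7.452      0.2915
  C           0.01338    -0.04015
  E             7.466      0.2514
  solve Keq expr → x = -0.01338; check Q = 0.002128
Then add 0.0541 M of G.
Step 3:
                    C           G
  I             7.466      0.3055
  C           0.01797     -0.0539
  E             7.484      0.2516
  solve Keq expr → x = -0.01797; check Q = 0.002128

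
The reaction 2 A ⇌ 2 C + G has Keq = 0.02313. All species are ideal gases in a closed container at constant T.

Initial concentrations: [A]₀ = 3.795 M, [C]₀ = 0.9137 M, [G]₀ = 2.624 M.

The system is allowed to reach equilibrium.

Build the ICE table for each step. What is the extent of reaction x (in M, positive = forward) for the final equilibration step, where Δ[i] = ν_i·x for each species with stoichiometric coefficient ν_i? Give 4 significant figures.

Q₀ = 0.1521 vs Keq = 0.02313 ⇒ Q>K, reverse
Step 1:
                    A           C           G
  Initial       3.795      0.9137       2.624
  Change        0.491      -0.491     -0.2455
  Equil         4.286      0.4227       2.378
  solve Keq expr → x = -0.2455; check Q = 0.02313

x = -0.2455 M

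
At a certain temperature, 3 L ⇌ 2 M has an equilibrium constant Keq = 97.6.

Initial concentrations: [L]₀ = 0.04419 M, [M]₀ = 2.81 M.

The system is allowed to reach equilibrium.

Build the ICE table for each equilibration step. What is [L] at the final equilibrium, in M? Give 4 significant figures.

[L]_eq = 0.4073 M

Q₀ = 9.1504e+04 vs Keq = 97.6 ⇒ Q>K, reverse
Step 1:
                    L           M
  Initial     0.04419        2.81
  Change       0.3631     -0.2421
  Equil        0.4073       2.568
  solve Keq expr → x = -0.121; check Q = 97.6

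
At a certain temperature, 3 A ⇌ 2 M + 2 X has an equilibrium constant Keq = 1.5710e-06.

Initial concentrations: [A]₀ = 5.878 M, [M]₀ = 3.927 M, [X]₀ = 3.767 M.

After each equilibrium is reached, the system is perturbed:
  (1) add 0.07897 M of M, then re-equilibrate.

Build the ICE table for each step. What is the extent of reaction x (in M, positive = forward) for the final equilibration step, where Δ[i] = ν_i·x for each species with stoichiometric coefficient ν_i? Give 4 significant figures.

x = -0.01134 M

Q₀ = 1.078 vs Keq = 1.5710e-06 ⇒ Q>K, reverse
Step 1:
                    A           M           X
  Initial       5.878       3.927       3.767
  Change        5.422      -3.615      -3.615
  Equil          11.3      0.3124      0.1524
  solve Keq expr → x = -1.807; check Q = 1.5710e-06
Then add 0.07897 M of M.
Step 2:
                    A           M           X
  Initial        11.3      0.3914      0.1524
  Change      0.03402    -0.02268    -0.02268
  Equil         11.33      0.3687      0.1297
  solve Keq expr → x = -0.01134; check Q = 1.5710e-06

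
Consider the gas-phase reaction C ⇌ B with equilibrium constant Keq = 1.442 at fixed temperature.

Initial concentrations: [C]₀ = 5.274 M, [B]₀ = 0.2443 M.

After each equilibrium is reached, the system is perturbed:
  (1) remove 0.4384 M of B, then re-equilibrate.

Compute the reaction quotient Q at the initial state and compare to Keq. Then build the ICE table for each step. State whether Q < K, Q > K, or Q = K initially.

Q₀ = 0.04632 vs Keq = 1.442 ⇒ Q<K, forward
Step 1:
                  C         B
  I           5.274    0.2443
  C          -3.014     3.014
  E            2.26     3.259
  solve Keq expr → x = 3.014; check Q = 1.442
Then remove 0.4384 M of B.
Step 2:
                  C         B
  I            2.26      2.82
  C         -0.1795    0.1795
  E            2.08         3
  solve Keq expr → x = 0.1795; check Q = 1.442

Q₀ = 0.04632; Q < K (proceeds forward)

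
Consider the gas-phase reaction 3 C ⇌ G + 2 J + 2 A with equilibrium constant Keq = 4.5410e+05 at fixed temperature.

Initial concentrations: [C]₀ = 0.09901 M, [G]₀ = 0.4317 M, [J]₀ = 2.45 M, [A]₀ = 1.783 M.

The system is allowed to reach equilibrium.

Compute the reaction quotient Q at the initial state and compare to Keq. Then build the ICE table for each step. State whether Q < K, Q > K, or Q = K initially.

Q₀ = 8487; Q < K (proceeds forward)

Q₀ = 8487 vs Keq = 4.5410e+05 ⇒ Q<K, forward
Step 1:
                   C          G          J          A
  Initial    0.09901     0.4317       2.45      1.783
  Change    -0.07143    0.02381    0.04762    0.04762
  Equil      0.02758     0.4555      2.498      1.831
  solve Keq expr → x = 0.02381; check Q = 4.5410e+05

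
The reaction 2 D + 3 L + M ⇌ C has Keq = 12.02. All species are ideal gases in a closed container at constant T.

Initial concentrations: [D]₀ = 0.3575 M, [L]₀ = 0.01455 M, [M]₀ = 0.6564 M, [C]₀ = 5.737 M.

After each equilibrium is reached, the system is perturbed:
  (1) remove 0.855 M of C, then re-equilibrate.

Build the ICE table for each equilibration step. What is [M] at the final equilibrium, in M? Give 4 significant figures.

Q₀ = 2.2201e+07 vs Keq = 12.02 ⇒ Q>K, reverse
Step 1:
                  D         L         M         C
  Initial    0.3575   0.01455    0.6564     5.737
  Change     0.5501    0.8252    0.2751   -0.2751
  Equil      0.9076    0.8398    0.9315     5.462
  solve Keq expr → x = -0.2751; check Q = 12.02
Then remove 0.855 M of C.
Step 2:
                  D         L         M         C
  Initial    0.9076    0.8398    0.9315     4.607
  Change   -0.02042  -0.03063  -0.01021   0.01021
  Equil      0.8872    0.8091    0.9213     4.617
  solve Keq expr → x = 0.01021; check Q = 12.02

[M]_eq = 0.9213 M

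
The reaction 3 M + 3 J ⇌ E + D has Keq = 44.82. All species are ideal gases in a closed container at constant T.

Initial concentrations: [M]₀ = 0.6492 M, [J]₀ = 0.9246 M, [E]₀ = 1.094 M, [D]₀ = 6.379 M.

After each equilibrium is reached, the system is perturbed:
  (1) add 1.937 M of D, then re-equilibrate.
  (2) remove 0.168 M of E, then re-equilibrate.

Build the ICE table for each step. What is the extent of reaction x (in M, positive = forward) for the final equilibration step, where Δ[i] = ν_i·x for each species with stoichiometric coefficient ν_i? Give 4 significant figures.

x = 0.006556 M

Q₀ = 32.27 vs Keq = 44.82 ⇒ Q<K, forward
Step 1:
                  M         J         E         D
  I          0.6492    0.9246     1.094     6.379
  C        -0.03895  -0.03895   0.01298   0.01298
  E          0.6102    0.8856     1.107     6.392
  solve Keq expr → x = 0.01298; check Q = 44.82
Then add 1.937 M of D.
Step 2:
                  M         J         E         D
  I          0.6102    0.8856     1.107     8.329
  C         0.03127   0.03127  -0.01042  -0.01042
  E          0.6415    0.9169     1.097     8.319
  solve Keq expr → x = -0.01042; check Q = 44.82
Then remove 0.168 M of E.
Step 3:
                  M         J         E         D
  I          0.6415    0.9169    0.9286     8.319
  C        -0.01967  -0.01967  0.006556  0.006556
  E          0.6218    0.8972    0.9351     8.325
  solve Keq expr → x = 0.006556; check Q = 44.82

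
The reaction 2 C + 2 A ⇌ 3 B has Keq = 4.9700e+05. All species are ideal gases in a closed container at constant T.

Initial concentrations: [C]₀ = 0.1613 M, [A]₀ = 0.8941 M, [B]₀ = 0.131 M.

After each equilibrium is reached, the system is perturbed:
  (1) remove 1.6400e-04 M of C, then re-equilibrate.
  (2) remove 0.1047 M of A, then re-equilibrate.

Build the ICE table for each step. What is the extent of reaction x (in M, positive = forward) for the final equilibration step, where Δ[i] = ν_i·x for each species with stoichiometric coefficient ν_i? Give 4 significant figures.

Q₀ = 0.1081 vs Keq = 4.9700e+05 ⇒ Q<K, forward
Step 1:
                   C          A          B
  Initial     0.1613     0.8941      0.131
  Change     -0.1609    -0.1609     0.2413
  Equil   4.3944e-04     0.7332     0.3723
  solve Keq expr → x = 0.08043; check Q = 4.9700e+05
Then remove 1.6400e-04 M of C.
Step 2:
                   C          A          B
  Initial 2.7544e-04     0.7332     0.3723
  Change  1.6347e-04 1.6347e-04 -2.4520e-04
  Equil   4.3891e-04     0.7334      0.372
  solve Keq expr → x = -8.1734e-05; check Q = 4.9700e+05
Then remove 0.1047 M of A.
Step 3:
                   C          A          B
  Initial 4.3891e-04     0.6287      0.372
  Change  7.2808e-05 7.2808e-05 -1.0921e-04
  Equil   5.1172e-04     0.6288     0.3719
  solve Keq expr → x = -3.6404e-05; check Q = 4.9700e+05

x = -3.6404e-05 M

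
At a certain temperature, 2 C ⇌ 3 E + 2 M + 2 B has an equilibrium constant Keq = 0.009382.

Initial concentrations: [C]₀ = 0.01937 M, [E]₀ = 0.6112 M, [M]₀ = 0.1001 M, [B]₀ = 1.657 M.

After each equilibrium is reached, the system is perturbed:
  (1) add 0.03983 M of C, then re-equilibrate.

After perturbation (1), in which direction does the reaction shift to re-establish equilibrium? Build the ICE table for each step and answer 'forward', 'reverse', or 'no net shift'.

Q₀ = 16.74 vs Keq = 0.009382 ⇒ Q>K, reverse
Step 1:
                   C          E          M          B
  Initial    0.01937     0.6112     0.1001      1.657
  Change     0.08186    -0.1228   -0.08186   -0.08186
  Equil       0.1012     0.4884    0.01824      1.575
  solve Keq expr → x = -0.04093; check Q = 0.009382
Then add 0.03983 M of C.
Step 2:
                   C          E          M          B
  Initial     0.1411     0.4884    0.01824      1.575
  Change   -0.005497   0.008245   0.005497   0.005497
  Equil       0.1356     0.4967    0.02373      1.581
  solve Keq expr → x = 0.002748; check Q = 0.009382

Direction: forward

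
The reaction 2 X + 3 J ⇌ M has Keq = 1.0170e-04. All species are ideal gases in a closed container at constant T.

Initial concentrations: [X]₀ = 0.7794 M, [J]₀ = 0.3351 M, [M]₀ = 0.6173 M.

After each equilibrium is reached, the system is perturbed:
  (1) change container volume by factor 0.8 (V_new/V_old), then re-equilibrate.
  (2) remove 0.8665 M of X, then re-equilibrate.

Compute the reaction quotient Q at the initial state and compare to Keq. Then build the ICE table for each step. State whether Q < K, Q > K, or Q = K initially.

Q₀ = 27.01 vs Keq = 1.0170e-04 ⇒ Q>K, reverse
Step 1:
                   X          J          M
  Initial     0.7794     0.3351     0.6173
  Change       1.226      1.839    -0.6131
  Equil        2.006      2.174   0.004205
  solve Keq expr → x = -0.6131; check Q = 1.0170e-04
Then change container volume by factor 0.8 (V_new/V_old).
Step 2:
                   X          J          M
  Initial      2.507      2.718   0.005257
  Change    -0.01427    -0.0214   0.007134
  Equil        2.493      2.697    0.01239
  solve Keq expr → x = 0.007134; check Q = 1.0170e-04
Then remove 0.8665 M of X.
Step 3:
                   X          J          M
  Initial      1.626      2.697    0.01239
  Change     0.01381    0.02071  -0.006903
  Equil         1.64      2.717   0.005488
  solve Keq expr → x = -0.006903; check Q = 1.0170e-04

Q₀ = 27.01; Q > K (proceeds reverse)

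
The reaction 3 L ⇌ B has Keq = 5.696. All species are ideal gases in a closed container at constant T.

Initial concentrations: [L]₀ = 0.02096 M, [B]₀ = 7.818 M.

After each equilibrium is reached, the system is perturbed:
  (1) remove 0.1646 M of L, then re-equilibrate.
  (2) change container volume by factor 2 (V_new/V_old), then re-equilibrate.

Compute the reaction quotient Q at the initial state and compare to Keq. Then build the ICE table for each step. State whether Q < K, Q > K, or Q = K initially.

Q₀ = 8.4903e+05; Q > K (proceeds reverse)

Q₀ = 8.4903e+05 vs Keq = 5.696 ⇒ Q>K, reverse
Step 1:
                  L         B
  I         0.02096     7.818
  C           1.073   -0.3577
  E           1.094      7.46
  solve Keq expr → x = -0.3577; check Q = 5.696
Then remove 0.1646 M of L.
Step 2:
                  L         B
  I          0.9295      7.46
  C           0.162  -0.05398
  E           1.091     7.406
  solve Keq expr → x = -0.05398; check Q = 5.696
Then change container volume by factor 2 (V_new/V_old).
Step 3:
                  L         B
  I          0.5457     3.703
  C          0.3124   -0.1041
  E          0.8581     3.599
  solve Keq expr → x = -0.1041; check Q = 5.696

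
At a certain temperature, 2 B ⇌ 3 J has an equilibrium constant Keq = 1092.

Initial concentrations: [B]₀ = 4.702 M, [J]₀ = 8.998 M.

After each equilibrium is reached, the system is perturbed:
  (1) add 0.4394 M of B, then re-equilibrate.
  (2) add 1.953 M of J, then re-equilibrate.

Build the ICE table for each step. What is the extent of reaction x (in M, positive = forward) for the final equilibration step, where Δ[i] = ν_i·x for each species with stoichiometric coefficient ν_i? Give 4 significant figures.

x = -0.136 M

Q₀ = 32.95 vs Keq = 1092 ⇒ Q<K, forward
Step 1:
                    B           J
  I             4.702       8.998
  C            -3.161       4.741
  E             1.541       13.74
  solve Keq expr → x = 1.58; check Q = 1092
Then add 0.4394 M of B.
Step 2:
                    B           J
  I             1.981       13.74
  C           -0.3502      0.5253
  E              1.63       14.26
  solve Keq expr → x = 0.1751; check Q = 1092
Then add 1.953 M of J.
Step 3:
                    B           J
  I              1.63       16.22
  C            0.2719     -0.4079
  E             1.902       15.81
  solve Keq expr → x = -0.136; check Q = 1092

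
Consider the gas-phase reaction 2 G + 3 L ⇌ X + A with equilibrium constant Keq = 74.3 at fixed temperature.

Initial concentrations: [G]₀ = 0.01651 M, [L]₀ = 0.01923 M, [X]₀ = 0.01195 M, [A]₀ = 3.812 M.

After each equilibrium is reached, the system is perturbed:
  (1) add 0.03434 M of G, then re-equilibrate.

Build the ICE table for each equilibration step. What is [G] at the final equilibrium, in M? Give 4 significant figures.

Q₀ = 2.3501e+07 vs Keq = 74.3 ⇒ Q>K, reverse
Step 1:
                   G          L          X          A
  Initial    0.01651    0.01923    0.01195      3.812
  Change     0.02389    0.03583   -0.01194   -0.01194
  Equil       0.0404    0.05506 5.3278e-06        3.8
  solve Keq expr → x = -0.01194; check Q = 74.3
Then add 0.03434 M of G.
Step 2:
                   G          L          X          A
  Initial    0.07474    0.05506 5.3278e-06        3.8
  Change  -2.5712e-05 -3.8568e-05 1.2856e-05 1.2856e-05
  Equil      0.07471    0.05503 1.8184e-05        3.8
  solve Keq expr → x = 1.2856e-05; check Q = 74.3

[G]_eq = 0.07471 M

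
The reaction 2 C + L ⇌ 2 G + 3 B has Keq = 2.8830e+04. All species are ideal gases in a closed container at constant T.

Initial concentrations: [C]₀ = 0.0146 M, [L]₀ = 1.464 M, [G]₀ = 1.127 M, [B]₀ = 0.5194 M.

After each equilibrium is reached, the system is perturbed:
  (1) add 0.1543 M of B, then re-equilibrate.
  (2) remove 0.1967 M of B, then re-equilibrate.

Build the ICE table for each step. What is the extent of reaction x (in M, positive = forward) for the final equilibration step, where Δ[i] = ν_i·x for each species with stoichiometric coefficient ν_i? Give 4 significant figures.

Q₀ = 570.3 vs Keq = 2.8830e+04 ⇒ Q<K, forward
Step 1:
                  C         L         G         B
  Initial    0.0146     1.464     1.127    0.5194
  Change   -0.01241 -0.006203   0.01241   0.01861
  Equil    0.002193     1.458     1.139     0.538
  solve Keq expr → x = 0.006203; check Q = 2.8830e+04
Then add 0.1543 M of B.
Step 2:
                  C         L         G         B
  Initial  0.002193     1.458     1.139    0.6923
  Change  9.9459e-04 4.9730e-04 -9.9459e-04 -0.001492
  Equil    0.003188     1.458     1.138    0.6908
  solve Keq expr → x = -4.9730e-04; check Q = 2.8830e+04
Then remove 0.1967 M of B.
Step 3:
                  C         L         G         B
  Initial  0.003188     1.458     1.138    0.4941
  Change  -0.001246 -6.2298e-04  0.001246  0.001869
  Equil    0.001942     1.458      1.14     0.496
  solve Keq expr → x = 6.2298e-04; check Q = 2.8830e+04

x = 6.2298e-04 M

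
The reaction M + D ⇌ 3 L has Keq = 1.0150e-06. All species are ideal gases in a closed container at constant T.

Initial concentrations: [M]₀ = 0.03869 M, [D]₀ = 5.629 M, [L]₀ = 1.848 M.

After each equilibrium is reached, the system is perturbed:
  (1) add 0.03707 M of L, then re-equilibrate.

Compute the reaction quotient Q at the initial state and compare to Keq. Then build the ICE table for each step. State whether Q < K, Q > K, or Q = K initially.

Q₀ = 28.98 vs Keq = 1.0150e-06 ⇒ Q>K, reverse
Step 1:
                  M         D         L
  Initial   0.03869     5.629     1.848
  Change     0.6107    0.6107    -1.832
  Equil      0.6493      6.24   0.01602
  solve Keq expr → x = -0.6107; check Q = 1.0150e-06
Then add 0.03707 M of L.
Step 2:
                  M         D         L
  Initial    0.6493      6.24   0.05309
  Change    0.01232   0.01232  -0.03696
  Equil      0.6617     6.252   0.01613
  solve Keq expr → x = -0.01232; check Q = 1.0150e-06

Q₀ = 28.98; Q > K (proceeds reverse)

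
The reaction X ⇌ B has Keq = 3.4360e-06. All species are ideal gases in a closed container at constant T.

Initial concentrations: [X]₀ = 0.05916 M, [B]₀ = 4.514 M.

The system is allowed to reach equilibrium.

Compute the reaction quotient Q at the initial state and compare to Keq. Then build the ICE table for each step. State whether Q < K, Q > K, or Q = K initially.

Q₀ = 76.3 vs Keq = 3.4360e-06 ⇒ Q>K, reverse
Step 1:
                    X           B
  Initial     0.05916       4.514
  Change        4.514      -4.514
  Equil         4.573  1.5713e-05
  solve Keq expr → x = -4.514; check Q = 3.4360e-06

Q₀ = 76.3; Q > K (proceeds reverse)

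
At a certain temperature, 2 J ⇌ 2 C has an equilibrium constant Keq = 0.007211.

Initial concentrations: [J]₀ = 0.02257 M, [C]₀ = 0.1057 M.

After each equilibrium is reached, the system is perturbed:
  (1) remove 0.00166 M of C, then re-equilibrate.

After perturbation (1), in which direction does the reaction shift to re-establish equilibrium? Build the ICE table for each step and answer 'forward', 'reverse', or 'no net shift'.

Direction: forward

Q₀ = 21.93 vs Keq = 0.007211 ⇒ Q>K, reverse
Step 1:
                   J          C
  I          0.02257     0.1057
  C          0.09566   -0.09566
  E           0.1182    0.01004
  solve Keq expr → x = -0.04783; check Q = 0.007211
Then remove 0.00166 M of C.
Step 2:
                   J          C
  I           0.1182    0.00838
  C         -0.00153    0.00153
  E           0.1167    0.00991
  solve Keq expr → x = 7.6504e-04; check Q = 0.007211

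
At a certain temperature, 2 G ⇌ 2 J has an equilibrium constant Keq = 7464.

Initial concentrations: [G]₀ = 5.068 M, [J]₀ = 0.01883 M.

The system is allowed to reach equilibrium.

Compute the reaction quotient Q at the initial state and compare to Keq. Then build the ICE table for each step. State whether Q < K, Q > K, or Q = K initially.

Q₀ = 1.3805e-05; Q < K (proceeds forward)

Q₀ = 1.3805e-05 vs Keq = 7464 ⇒ Q<K, forward
Step 1:
                    G           J
  Initial       5.068     0.01883
  Change        -5.01        5.01
  Equil       0.05821       5.029
  solve Keq expr → x = 2.505; check Q = 7464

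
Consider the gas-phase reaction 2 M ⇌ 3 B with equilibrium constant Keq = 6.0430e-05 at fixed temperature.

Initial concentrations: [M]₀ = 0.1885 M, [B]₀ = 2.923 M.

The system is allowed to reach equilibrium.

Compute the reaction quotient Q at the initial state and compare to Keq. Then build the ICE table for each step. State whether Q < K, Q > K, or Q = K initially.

Q₀ = 702.9 vs Keq = 6.0430e-05 ⇒ Q>K, reverse
Step 1:
                  M         B
  init       0.1885     2.923
  Δ           1.906    -2.859
  eq          2.094   0.06424
  solve Keq expr → x = -0.9529; check Q = 6.0430e-05

Q₀ = 702.9; Q > K (proceeds reverse)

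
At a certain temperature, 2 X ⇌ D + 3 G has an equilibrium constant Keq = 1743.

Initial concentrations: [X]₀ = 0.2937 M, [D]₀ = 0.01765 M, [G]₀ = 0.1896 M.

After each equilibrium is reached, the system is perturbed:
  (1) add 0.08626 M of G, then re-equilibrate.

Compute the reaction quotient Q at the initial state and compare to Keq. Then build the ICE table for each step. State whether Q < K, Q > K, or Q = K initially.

Q₀ = 0.001395 vs Keq = 1743 ⇒ Q<K, forward
Step 1:
                  X         D         G
  Initial    0.2937   0.01765    0.1896
  Change     -0.289    0.1445    0.4334
  Equil    0.004743    0.1621     0.623
  solve Keq expr → x = 0.1445; check Q = 1743
Then add 0.08626 M of G.
Step 2:
                  X         D         G
  Initial  0.004743    0.1621    0.7093
  Change  9.9145e-04 -4.9573e-04 -0.001487
  Equil    0.005734    0.1616    0.7078
  solve Keq expr → x = -4.9573e-04; check Q = 1743

Q₀ = 0.001395; Q < K (proceeds forward)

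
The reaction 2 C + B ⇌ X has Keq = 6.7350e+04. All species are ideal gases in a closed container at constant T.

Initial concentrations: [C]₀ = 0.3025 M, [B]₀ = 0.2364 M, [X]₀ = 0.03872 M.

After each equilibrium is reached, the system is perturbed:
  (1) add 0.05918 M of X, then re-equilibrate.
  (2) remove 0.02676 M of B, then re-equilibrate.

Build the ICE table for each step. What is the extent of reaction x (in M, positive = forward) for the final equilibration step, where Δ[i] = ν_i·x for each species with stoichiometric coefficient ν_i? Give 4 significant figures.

Q₀ = 1.79 vs Keq = 6.7350e+04 ⇒ Q<K, forward
Step 1:
                    C           B           X
  Initial      0.3025      0.2364     0.03872
  Change      -0.2969     -0.1484      0.1484
  Equil      0.005621     0.08796      0.1872
  solve Keq expr → x = 0.1484; check Q = 6.7350e+04
Then add 0.05918 M of X.
Step 2:
                    C           B           X
  Initial    0.005621     0.08796      0.2463
  Change   8.0767e-04  4.0384e-04 -4.0384e-04
  Equil      0.006428     0.08836      0.2459
  solve Keq expr → x = -4.0384e-04; check Q = 6.7350e+04
Then remove 0.02676 M of B.
Step 3:
                    C           B           X
  Initial    0.006428      0.0616      0.2459
  Change     0.001223  6.1158e-04 -6.1158e-04
  Equil      0.007652     0.06222      0.2453
  solve Keq expr → x = -6.1158e-04; check Q = 6.7350e+04

x = -6.1158e-04 M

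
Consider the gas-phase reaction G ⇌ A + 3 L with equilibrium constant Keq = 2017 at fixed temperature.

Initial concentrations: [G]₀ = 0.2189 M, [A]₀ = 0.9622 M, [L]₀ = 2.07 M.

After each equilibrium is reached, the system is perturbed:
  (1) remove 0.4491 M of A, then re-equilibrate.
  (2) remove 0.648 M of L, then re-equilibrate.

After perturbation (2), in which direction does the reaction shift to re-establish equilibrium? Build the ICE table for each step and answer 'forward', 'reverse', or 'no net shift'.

Q₀ = 38.99 vs Keq = 2017 ⇒ Q<K, forward
Step 1:
                    G           A           L
  init         0.2189      0.9622        2.07
  Δ           -0.2076      0.2076      0.6227
  eq          0.01132        1.17       2.693
  solve Keq expr → x = 0.2076; check Q = 2017
Then remove 0.4491 M of A.
Step 2:
                    G           A           L
  init        0.01132      0.7207       2.693
  Δ         -0.004207    0.004207     0.01262
  eq         0.007116      0.7249       2.705
  solve Keq expr → x = 0.004207; check Q = 2017
Then remove 0.648 M of L.
Step 3:
                    G           A           L
  init       0.007116      0.7249       2.057
  Δ         -0.003915    0.003915     0.01175
  eq         0.003201      0.7288       2.069
  solve Keq expr → x = 0.003915; check Q = 2017

Direction: forward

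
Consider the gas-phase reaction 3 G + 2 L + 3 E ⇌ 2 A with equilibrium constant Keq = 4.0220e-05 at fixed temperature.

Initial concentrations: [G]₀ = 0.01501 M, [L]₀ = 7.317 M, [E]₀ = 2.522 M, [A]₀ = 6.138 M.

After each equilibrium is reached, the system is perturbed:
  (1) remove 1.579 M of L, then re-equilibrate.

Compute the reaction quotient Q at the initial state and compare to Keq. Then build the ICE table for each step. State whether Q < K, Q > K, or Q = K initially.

Q₀ = 1.2972e+04; Q > K (proceeds reverse)

Q₀ = 1.2972e+04 vs Keq = 4.0220e-05 ⇒ Q>K, reverse
Step 1:
                  G         L         E         A
  Initial   0.01501     7.317     2.522     6.138
  Change       3.03      2.02      3.03     -2.02
  Equil       3.045     9.337     5.552     4.118
  solve Keq expr → x = -1.01; check Q = 4.0220e-05
Then remove 1.579 M of L.
Step 2:
                  G         L         E         A
  Initial     3.045     7.758     5.552     4.118
  Change     0.1865    0.1243    0.1865   -0.1243
  Equil       3.232     7.883     5.739     3.993
  solve Keq expr → x = -0.06216; check Q = 4.0220e-05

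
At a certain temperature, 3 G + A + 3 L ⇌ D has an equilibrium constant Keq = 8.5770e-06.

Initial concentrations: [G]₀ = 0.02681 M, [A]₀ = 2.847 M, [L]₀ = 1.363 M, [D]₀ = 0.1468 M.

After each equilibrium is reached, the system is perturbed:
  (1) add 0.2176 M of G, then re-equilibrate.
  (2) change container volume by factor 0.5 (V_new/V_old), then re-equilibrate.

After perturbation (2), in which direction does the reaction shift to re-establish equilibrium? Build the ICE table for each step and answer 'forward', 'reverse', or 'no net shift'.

Direction: forward

Q₀ = 1057 vs Keq = 8.5770e-06 ⇒ Q>K, reverse
Step 1:
                    G           A           L           D
  I           0.02681       2.847       1.363      0.1468
  C            0.4404      0.1468      0.4404     -0.1468
  E            0.4672       2.994       1.803  1.5353e-05
  solve Keq expr → x = -0.1468; check Q = 8.5770e-06
Then add 0.2176 M of G.
Step 2:
                    G           A           L           D
  I            0.6848       2.994       1.803  1.5353e-05
  C       -9.8910e-05 -3.2970e-05 -9.8910e-05  3.2970e-05
  E            0.6847       2.994       1.803  4.8323e-05
  solve Keq expr → x = 3.2970e-05; check Q = 8.5770e-06
Then change container volume by factor 0.5 (V_new/V_old).
Step 3:
                    G           A           L           D
  I             1.369       5.988       3.607  9.6647e-05
  C           -0.0173   -0.005766     -0.0173    0.005766
  E             1.352       5.982       3.589    0.005863
  solve Keq expr → x = 0.005766; check Q = 8.5770e-06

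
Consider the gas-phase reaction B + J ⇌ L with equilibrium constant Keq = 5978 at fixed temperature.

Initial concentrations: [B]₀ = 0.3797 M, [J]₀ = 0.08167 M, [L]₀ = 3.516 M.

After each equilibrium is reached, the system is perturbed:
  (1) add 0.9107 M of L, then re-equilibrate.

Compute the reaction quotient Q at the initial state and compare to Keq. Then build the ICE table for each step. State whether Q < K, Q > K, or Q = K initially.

Q₀ = 113.4; Q < K (proceeds forward)

Q₀ = 113.4 vs Keq = 5978 ⇒ Q<K, forward
Step 1:
                    B           J           L
  I            0.3797     0.08167       3.516
  C          -0.07967    -0.07967     0.07967
  E               0.3    0.002005       3.596
  solve Keq expr → x = 0.07967; check Q = 5978
Then add 0.9107 M of L.
Step 2:
                    B           J           L
  I               0.3    0.002005       4.506
  C        5.0326e-04  5.0326e-04 -5.0326e-04
  E            0.3005    0.002508       4.506
  solve Keq expr → x = -5.0326e-04; check Q = 5978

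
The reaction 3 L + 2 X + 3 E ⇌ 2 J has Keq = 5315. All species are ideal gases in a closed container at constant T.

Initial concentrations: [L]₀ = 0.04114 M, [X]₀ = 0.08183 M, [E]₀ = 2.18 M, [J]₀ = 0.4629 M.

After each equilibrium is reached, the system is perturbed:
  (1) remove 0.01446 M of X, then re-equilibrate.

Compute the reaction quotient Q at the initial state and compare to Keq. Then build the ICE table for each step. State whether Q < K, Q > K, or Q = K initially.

Q₀ = 4.4360e+04; Q > K (proceeds reverse)

Q₀ = 4.4360e+04 vs Keq = 5315 ⇒ Q>K, reverse
Step 1:
                  L         X         E         J
  init      0.04114   0.08183      2.18    0.4629
  Δ         0.02854   0.01903   0.02854  -0.01903
  eq        0.06968    0.1009     2.209    0.4439
  solve Keq expr → x = -0.009513; check Q = 5315
Then remove 0.01446 M of X.
Step 2:
                  L         X         E         J
  init      0.06968    0.0864     2.209    0.4439
  Δ        0.005068  0.003379  0.005068 -0.003379
  eq        0.07475   0.08977     2.214    0.4405
  solve Keq expr → x = -0.001689; check Q = 5315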